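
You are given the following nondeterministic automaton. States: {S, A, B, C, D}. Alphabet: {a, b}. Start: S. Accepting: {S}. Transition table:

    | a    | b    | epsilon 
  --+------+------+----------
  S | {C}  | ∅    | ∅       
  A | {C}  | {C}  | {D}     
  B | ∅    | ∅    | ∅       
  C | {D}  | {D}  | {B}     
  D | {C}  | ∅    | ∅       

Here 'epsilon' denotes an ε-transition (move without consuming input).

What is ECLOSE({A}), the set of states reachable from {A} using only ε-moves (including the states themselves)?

{A, D}

Begin with {A}.
ε-move A → D; add D.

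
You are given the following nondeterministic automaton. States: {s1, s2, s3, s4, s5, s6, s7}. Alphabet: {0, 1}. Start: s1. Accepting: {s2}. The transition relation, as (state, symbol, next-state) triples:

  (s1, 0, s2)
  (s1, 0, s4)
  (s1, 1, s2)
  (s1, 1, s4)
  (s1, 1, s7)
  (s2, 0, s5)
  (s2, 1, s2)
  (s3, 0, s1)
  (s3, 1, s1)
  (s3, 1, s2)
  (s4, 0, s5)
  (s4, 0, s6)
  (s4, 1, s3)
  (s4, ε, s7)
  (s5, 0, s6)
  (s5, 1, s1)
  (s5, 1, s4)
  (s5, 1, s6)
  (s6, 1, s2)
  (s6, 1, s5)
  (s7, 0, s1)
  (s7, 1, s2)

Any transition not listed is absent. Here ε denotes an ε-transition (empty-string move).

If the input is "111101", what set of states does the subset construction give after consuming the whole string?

Start in {s1}.
Read '1': s1→{s2, s4, s7}; now {s2, s4, s7}.
Read '1': s2→{s2}, s4→{s3}, s7→{s2}; now {s2, s3}.
Read '1': s2→{s2}, s3→{s1, s2}; now {s1, s2}.
Read '1': s1→{s2, s4, s7}, s2→{s2}; now {s2, s4, s7}.
Read '0': s2→{s5}, s4→{s5, s6}, s7→{s1}; now {s1, s5, s6}.
Read '1': s1→{s2, s4, s7}, s5→{s1, s4, s6}, s6→{s2, s5}; now {s1, s2, s4, s5, s6, s7}.

{s1, s2, s4, s5, s6, s7}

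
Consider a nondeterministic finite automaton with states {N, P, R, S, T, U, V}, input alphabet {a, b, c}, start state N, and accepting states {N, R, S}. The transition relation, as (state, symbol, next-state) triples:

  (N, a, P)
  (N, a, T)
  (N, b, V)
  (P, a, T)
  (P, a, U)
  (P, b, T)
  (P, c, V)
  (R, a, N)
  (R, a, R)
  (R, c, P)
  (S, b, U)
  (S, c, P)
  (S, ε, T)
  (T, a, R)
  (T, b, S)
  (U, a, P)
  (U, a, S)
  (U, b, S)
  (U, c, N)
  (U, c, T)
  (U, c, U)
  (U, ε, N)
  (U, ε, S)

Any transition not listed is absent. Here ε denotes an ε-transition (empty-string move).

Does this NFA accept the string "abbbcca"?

Yes

Start in {N}.
Read 'a': {N} → {P, T}.
Read 'b': {P, T} → {S, T}.
Read 'b': {S, T} → {N, S, T, U}.
Read 'b': {N, S, T, U} → {N, S, T, U, V}.
Read 'c': {N, S, T, U, V} → {N, P, S, T, U}.
Read 'c': {N, P, S, T, U} → {N, P, S, T, U, V}.
Read 'a': {N, P, S, T, U, V} → {N, P, R, S, T, U}.
The final set {N, P, R, S, T, U} contains the accepting states N, R, S.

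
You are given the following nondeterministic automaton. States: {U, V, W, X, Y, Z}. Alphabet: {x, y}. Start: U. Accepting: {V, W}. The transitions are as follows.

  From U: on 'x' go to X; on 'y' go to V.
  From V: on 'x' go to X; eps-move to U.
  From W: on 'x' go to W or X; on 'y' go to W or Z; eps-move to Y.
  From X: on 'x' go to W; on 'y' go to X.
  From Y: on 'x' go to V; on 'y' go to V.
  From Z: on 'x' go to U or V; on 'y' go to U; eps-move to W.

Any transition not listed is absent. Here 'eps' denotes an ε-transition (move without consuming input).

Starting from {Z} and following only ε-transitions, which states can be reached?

{W, Y, Z}

Begin with {Z}.
ε-move Z → W; add W.
ε-move W → Y; add Y.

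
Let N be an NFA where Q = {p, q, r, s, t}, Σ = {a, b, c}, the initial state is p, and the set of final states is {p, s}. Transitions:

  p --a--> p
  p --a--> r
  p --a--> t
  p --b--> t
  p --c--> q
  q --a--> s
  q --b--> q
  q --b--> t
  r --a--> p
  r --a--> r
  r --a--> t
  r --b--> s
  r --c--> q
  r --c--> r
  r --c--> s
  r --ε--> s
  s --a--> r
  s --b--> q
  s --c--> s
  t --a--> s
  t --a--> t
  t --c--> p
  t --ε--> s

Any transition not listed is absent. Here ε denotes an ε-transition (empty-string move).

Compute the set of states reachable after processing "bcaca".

{p, r, s, t}

Start in {p}.
Read 'b': p→{t}; union {t}; ε-closure = {s, t}.
Read 'c': s→{s}, t→{p}; now {p, s}.
Read 'a': p→{p, r, t}, s→{r}; union {p, r, t}; ε-closure = {p, r, s, t}.
Read 'c': p→{q}, r→{q, r, s}, s→{s}, t→{p}; now {p, q, r, s}.
Read 'a': p→{p, r, t}, q→{s}, r→{p, r, t}, s→{r}; now {p, r, s, t}.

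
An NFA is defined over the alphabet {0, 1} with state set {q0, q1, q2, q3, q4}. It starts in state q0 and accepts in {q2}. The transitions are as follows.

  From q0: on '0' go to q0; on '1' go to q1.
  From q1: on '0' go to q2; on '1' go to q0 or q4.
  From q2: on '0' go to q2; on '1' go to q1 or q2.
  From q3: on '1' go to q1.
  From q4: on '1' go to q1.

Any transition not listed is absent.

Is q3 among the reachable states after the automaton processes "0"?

No

Start in {q0}.
Read '0': {q0} → {q0}.
State q3 is not in {q0}.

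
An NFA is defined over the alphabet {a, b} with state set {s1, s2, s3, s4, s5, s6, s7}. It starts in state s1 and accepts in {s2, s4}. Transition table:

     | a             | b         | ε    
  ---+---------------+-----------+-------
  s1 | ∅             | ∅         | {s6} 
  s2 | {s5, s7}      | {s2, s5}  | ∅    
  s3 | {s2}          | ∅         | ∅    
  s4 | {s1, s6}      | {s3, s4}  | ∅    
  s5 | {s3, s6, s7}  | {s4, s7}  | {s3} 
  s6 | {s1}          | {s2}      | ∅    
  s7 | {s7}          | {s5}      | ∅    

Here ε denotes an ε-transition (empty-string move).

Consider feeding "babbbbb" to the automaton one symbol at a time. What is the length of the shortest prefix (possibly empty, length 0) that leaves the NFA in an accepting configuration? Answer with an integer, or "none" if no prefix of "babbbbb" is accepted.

1

Start: ε-closure({s1}) = {s1, s6}.
Read 'b': s1→∅, s6→{s2}; now {s2}.
None of the earlier sets intersect F, but {s2} does.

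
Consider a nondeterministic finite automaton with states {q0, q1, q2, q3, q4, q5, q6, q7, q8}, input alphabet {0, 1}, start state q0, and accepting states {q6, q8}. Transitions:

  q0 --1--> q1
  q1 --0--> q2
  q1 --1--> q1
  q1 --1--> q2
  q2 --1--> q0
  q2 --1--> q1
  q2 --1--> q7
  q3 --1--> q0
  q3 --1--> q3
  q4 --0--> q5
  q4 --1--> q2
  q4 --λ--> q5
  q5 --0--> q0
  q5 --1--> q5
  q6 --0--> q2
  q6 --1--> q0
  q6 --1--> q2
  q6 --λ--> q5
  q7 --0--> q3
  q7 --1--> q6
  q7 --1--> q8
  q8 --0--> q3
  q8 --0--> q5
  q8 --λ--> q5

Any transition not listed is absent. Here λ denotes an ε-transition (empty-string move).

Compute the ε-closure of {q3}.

{q3}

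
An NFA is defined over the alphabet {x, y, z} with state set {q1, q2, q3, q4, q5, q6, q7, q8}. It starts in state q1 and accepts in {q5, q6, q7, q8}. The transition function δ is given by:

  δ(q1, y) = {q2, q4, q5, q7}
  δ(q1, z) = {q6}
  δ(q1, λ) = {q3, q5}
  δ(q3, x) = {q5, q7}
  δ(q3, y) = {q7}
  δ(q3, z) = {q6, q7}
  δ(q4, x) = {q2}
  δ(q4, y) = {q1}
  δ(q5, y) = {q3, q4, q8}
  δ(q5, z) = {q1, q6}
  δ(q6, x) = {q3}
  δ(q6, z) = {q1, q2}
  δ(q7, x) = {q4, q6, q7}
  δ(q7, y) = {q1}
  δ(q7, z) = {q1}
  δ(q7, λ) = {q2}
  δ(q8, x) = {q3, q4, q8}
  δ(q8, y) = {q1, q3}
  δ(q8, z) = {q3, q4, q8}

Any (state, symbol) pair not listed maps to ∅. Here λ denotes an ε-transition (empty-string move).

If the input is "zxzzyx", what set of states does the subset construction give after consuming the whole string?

Start: ε-closure({q1}) = {q1, q3, q5}.
Read 'z': {q1, q3, q5} → {q1, q2, q3, q5, q6, q7}.
Read 'x': {q1, q2, q3, q5, q6, q7} → {q2, q3, q4, q5, q6, q7}.
Read 'z': {q2, q3, q4, q5, q6, q7} → {q1, q2, q3, q5, q6, q7}.
Read 'z': {q1, q2, q3, q5, q6, q7} → {q1, q2, q3, q5, q6, q7}.
Read 'y': {q1, q2, q3, q5, q6, q7} → {q1, q2, q3, q4, q5, q7, q8}.
Read 'x': {q1, q2, q3, q4, q5, q7, q8} → {q2, q3, q4, q5, q6, q7, q8}.

{q2, q3, q4, q5, q6, q7, q8}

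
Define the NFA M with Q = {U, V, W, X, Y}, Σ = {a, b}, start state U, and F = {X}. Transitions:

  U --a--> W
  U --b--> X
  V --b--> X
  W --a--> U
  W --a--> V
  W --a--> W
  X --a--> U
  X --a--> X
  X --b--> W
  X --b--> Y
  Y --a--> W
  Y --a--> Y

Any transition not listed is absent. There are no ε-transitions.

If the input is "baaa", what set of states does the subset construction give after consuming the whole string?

Start in {U}.
Read 'b': {U} → {X}.
Read 'a': {X} → {U, X}.
Read 'a': {U, X} → {U, W, X}.
Read 'a': {U, W, X} → {U, V, W, X}.

{U, V, W, X}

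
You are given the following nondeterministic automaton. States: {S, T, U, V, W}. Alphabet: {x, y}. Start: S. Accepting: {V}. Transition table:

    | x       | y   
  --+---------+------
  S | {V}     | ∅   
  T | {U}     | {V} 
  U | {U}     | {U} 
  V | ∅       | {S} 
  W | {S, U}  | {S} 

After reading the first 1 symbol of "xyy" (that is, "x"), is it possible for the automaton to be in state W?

No

Start in {S}.
Read 'x': S→{V}; now {V}.
State W is not in {V}.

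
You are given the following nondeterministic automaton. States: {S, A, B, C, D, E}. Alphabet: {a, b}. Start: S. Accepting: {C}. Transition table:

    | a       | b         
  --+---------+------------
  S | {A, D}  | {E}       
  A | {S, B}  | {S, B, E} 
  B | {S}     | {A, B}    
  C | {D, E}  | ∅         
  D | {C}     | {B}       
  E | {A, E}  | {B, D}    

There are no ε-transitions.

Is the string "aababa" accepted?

Start in {S}.
Read 'a': {S} → {A, D}.
Read 'a': {A, D} → {S, B, C}.
Read 'b': {S, B, C} → {A, B, E}.
Read 'a': {A, B, E} → {S, A, B, E}.
Read 'b': {S, A, B, E} → {S, A, B, D, E}.
Read 'a': {S, A, B, D, E} → {S, A, B, C, D, E}.
The final set {S, A, B, C, D, E} contains the accepting state C.

Yes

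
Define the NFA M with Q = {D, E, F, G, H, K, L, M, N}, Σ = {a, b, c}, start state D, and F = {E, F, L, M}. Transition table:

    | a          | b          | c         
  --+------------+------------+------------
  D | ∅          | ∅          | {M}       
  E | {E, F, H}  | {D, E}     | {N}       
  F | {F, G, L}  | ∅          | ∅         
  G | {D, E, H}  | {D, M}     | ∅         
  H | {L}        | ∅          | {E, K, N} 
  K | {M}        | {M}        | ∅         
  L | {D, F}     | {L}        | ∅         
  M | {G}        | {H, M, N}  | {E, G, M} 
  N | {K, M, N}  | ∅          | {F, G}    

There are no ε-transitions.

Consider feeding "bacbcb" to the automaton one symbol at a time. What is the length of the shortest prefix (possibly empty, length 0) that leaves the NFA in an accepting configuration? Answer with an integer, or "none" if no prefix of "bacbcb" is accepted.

none

Start in {D}.
Read 'b': {D} → ∅.
The set is empty and remains empty for the remaining 5 symbols.
No reachable set along the way intersects F.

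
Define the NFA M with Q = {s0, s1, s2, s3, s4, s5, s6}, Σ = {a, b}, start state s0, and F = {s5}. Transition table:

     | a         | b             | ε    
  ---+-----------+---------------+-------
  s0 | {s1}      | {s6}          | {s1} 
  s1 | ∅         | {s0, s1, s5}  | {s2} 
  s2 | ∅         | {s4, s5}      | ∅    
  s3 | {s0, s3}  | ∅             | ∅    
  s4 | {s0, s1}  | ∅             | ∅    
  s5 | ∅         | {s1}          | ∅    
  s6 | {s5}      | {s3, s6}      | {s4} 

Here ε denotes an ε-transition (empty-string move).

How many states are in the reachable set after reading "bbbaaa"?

4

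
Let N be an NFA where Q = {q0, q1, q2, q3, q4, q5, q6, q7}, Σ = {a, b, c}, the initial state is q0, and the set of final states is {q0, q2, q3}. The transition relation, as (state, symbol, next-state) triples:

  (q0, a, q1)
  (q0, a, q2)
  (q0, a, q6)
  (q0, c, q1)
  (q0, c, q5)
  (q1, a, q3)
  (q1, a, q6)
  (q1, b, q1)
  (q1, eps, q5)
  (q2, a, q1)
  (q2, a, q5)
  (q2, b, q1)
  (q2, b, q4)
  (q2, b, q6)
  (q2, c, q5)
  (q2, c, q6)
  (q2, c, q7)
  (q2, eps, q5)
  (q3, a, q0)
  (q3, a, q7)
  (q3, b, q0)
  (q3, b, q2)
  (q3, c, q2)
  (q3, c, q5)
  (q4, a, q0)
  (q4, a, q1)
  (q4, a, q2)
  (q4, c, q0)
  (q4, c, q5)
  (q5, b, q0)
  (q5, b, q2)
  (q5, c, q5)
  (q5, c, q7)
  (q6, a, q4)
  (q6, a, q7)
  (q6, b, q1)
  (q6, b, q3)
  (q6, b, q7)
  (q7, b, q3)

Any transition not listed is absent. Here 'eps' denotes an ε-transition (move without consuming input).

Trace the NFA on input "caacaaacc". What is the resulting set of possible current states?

{q1, q5, q6, q7}

Start in {q0}.
Read 'c': q0→{q1, q5}; now {q1, q5}.
Read 'a': q1→{q3, q6}, q5→∅; now {q3, q6}.
Read 'a': q3→{q0, q7}, q6→{q4, q7}; now {q0, q4, q7}.
Read 'c': q0→{q1, q5}, q4→{q0, q5}, q7→∅; now {q0, q1, q5}.
Read 'a': q0→{q1, q2, q6}, q1→{q3, q6}, q5→∅; union {q1, q2, q3, q6}; ε-closure = {q1, q2, q3, q5, q6}.
Read 'a': q1→{q3, q6}, q2→{q1, q5}, q3→{q0, q7}, q5→∅, q6→{q4, q7}; now {q0, q1, q3, q4, q5, q6, q7}.
Read 'a': q0→{q1, q2, q6}, q1→{q3, q6}, q3→{q0, q7}, q4→{q0, q1, q2}, q5→∅, q6→{q4, q7}, q7→∅; union {q0, q1, q2, q3, q4, q6, q7}; ε-closure = {q0, q1, q2, q3, q4, q5, q6, q7}.
Read 'c': q0→{q1, q5}, q1→∅, q2→{q5, q6, q7}, q3→{q2, q5}, q4→{q0, q5}, q5→{q5, q7}, q6→∅, q7→∅; now {q0, q1, q2, q5, q6, q7}.
Read 'c': q0→{q1, q5}, q1→∅, q2→{q5, q6, q7}, q5→{q5, q7}, q6→∅, q7→∅; now {q1, q5, q6, q7}.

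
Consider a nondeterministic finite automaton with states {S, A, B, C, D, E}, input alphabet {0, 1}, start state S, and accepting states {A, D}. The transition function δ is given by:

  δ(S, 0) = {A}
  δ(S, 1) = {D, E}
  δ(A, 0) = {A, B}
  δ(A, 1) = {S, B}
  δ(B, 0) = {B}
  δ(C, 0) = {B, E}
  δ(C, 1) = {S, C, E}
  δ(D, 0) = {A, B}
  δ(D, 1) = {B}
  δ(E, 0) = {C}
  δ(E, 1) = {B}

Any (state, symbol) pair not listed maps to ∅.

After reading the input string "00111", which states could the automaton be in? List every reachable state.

{B}

Start in {S}.
Read '0': {S} → {A}.
Read '0': {A} → {A, B}.
Read '1': {A, B} → {S, B}.
Read '1': {S, B} → {D, E}.
Read '1': {D, E} → {B}.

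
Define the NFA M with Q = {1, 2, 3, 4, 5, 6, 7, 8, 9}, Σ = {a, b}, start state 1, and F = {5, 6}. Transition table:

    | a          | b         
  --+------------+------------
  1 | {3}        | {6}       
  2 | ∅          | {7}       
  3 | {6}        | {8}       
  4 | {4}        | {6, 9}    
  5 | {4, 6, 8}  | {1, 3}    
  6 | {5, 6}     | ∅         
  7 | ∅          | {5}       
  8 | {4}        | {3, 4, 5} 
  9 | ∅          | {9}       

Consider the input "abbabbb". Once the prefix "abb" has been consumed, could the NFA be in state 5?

Yes

Start in {1}.
Read 'a': {1} → {3}.
Read 'b': {3} → {8}.
Read 'b': {8} → {3, 4, 5}.
State 5 is in {3, 4, 5}.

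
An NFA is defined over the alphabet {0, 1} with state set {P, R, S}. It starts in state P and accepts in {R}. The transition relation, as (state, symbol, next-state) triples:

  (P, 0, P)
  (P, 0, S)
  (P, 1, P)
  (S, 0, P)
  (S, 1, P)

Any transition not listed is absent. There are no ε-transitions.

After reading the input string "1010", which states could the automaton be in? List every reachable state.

Start in {P}.
Read '1': P→{P}; now {P}.
Read '0': P→{P, S}; now {P, S}.
Read '1': P→{P}, S→{P}; now {P}.
Read '0': P→{P, S}; now {P, S}.

{P, S}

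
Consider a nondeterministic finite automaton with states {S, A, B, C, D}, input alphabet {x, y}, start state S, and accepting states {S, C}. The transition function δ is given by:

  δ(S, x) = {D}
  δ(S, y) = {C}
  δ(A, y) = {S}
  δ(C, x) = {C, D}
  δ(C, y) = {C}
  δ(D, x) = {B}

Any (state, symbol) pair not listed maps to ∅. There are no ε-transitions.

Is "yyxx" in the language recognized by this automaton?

Yes

Start in {S}.
Read 'y': S→{C}; now {C}.
Read 'y': C→{C}; now {C}.
Read 'x': C→{C, D}; now {C, D}.
Read 'x': C→{C, D}, D→{B}; now {B, C, D}.
The final set {B, C, D} contains the accepting state C.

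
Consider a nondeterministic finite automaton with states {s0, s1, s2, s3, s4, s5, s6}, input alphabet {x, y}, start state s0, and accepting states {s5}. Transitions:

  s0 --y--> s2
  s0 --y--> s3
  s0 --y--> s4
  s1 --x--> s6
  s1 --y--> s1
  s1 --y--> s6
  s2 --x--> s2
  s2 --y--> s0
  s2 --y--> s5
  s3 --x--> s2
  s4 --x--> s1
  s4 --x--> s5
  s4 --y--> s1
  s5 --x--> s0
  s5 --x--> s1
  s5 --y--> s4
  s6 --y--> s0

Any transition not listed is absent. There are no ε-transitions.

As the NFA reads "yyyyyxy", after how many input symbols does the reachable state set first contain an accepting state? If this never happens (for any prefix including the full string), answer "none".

2

Start in {s0}.
Read 'y': s0→{s2, s3, s4}; now {s2, s3, s4}.
Read 'y': s2→{s0, s5}, s3→∅, s4→{s1}; now {s0, s1, s5}.
None of the earlier sets intersect F, but {s0, s1, s5} does.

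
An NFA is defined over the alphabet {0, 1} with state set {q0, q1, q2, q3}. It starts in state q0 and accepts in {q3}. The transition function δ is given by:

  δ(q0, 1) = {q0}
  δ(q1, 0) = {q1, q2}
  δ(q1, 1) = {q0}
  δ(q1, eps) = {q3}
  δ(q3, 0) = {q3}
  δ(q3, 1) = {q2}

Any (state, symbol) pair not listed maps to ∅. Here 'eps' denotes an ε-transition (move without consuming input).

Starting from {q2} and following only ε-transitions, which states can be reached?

{q2}

Begin with {q2}.
No ε-moves leave this set, so the closure equals the set itself.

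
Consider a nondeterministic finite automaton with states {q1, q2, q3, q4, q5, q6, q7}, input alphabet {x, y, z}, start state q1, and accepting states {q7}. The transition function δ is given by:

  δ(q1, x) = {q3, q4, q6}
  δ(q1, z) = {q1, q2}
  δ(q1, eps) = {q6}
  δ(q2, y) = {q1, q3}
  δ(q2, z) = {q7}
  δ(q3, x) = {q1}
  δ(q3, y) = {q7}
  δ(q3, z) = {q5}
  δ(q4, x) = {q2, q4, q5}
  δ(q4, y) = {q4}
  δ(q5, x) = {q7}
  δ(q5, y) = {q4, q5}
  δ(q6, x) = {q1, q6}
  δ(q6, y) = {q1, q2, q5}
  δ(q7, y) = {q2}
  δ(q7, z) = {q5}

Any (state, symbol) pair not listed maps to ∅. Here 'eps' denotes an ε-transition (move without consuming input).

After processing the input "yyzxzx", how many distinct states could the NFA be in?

5

Start: ε-closure({q1}) = {q1, q6}.
Read 'y': q1→∅, q6→{q1, q2, q5}; union {q1, q2, q5}; ε-closure = {q1, q2, q5, q6}.
Read 'y': q1→∅, q2→{q1, q3}, q5→{q4, q5}, q6→{q1, q2, q5}; union {q1, q2, q3, q4, q5}; ε-closure = {q1, q2, q3, q4, q5, q6}.
Read 'z': q1→{q1, q2}, q2→{q7}, q3→{q5}, q4→∅, q5→∅, q6→∅; union {q1, q2, q5, q7}; ε-closure = {q1, q2, q5, q6, q7}.
Read 'x': q1→{q3, q4, q6}, q2→∅, q5→{q7}, q6→{q1, q6}, q7→∅; now {q1, q3, q4, q6, q7}.
Read 'z': q1→{q1, q2}, q3→{q5}, q4→∅, q6→∅, q7→{q5}; union {q1, q2, q5}; ε-closure = {q1, q2, q5, q6}.
Read 'x': q1→{q3, q4, q6}, q2→∅, q5→{q7}, q6→{q1, q6}; now {q1, q3, q4, q6, q7}.
That set has 5 states.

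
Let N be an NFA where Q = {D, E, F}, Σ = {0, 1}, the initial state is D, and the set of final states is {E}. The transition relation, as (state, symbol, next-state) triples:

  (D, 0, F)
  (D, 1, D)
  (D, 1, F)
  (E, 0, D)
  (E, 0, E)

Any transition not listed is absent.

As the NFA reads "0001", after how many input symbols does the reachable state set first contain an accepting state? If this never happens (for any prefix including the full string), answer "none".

none

Start in {D}.
Read '0': {D} → {F}.
Read '0': {F} → ∅.
The set is empty and remains empty for the remaining 2 symbols.
No reachable set along the way intersects F.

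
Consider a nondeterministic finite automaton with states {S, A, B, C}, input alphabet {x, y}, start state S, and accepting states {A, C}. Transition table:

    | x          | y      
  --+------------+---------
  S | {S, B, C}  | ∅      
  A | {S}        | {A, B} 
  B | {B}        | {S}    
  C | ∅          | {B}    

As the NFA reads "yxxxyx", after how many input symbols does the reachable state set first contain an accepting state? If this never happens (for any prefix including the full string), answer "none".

none

Start in {S}.
Read 'y': S→∅; now ∅.
The set is empty and remains empty for the remaining 5 symbols.
No reachable set along the way intersects F.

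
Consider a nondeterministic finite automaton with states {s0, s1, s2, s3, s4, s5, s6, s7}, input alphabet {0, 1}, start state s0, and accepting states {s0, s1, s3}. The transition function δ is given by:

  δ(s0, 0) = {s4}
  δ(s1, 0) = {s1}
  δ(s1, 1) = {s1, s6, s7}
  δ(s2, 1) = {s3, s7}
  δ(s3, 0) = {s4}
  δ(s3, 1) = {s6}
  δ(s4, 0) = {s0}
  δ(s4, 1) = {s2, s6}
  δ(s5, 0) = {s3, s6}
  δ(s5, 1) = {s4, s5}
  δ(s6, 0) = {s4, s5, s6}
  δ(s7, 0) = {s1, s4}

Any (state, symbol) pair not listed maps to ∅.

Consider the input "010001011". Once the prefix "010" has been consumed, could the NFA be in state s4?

Yes

Start in {s0}.
Read '0': {s0} → {s4}.
Read '1': {s4} → {s2, s6}.
Read '0': {s2, s6} → {s4, s5, s6}.
State s4 is in {s4, s5, s6}.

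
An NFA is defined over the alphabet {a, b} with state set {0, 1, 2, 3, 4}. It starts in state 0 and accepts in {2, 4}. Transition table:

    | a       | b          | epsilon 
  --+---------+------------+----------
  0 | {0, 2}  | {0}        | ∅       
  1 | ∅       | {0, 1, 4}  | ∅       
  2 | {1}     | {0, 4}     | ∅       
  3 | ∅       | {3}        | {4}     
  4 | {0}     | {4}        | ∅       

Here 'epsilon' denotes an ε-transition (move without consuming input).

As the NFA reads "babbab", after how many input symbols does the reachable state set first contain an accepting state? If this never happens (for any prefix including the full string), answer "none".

2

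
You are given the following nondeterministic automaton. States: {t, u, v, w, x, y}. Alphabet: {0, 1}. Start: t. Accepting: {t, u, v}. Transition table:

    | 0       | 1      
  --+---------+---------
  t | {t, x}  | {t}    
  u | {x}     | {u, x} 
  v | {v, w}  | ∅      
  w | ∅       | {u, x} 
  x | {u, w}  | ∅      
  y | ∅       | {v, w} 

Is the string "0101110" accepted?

Start in {t}.
Read '0': {t} → {t, x}.
Read '1': {t, x} → {t}.
Read '0': {t} → {t, x}.
Read '1': {t, x} → {t}.
Read '1': {t} → {t}.
Read '1': {t} → {t}.
Read '0': {t} → {t, x}.
The final set {t, x} contains the accepting state t.

Yes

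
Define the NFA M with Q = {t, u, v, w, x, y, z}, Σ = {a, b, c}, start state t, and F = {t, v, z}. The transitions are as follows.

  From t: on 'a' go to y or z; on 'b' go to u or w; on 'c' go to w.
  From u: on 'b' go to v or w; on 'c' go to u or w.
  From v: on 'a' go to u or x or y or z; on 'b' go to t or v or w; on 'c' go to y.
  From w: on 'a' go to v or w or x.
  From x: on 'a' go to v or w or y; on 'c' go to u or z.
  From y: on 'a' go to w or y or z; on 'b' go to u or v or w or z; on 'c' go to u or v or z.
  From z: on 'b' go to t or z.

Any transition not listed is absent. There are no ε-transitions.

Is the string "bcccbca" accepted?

Yes

Start in {t}.
Read 'b': t→{u, w}; now {u, w}.
Read 'c': u→{u, w}, w→∅; now {u, w}.
Read 'c': u→{u, w}, w→∅; now {u, w}.
Read 'c': u→{u, w}, w→∅; now {u, w}.
Read 'b': u→{v, w}, w→∅; now {v, w}.
Read 'c': v→{y}, w→∅; now {y}.
Read 'a': y→{w, y, z}; now {w, y, z}.
The final set {w, y, z} contains the accepting state z.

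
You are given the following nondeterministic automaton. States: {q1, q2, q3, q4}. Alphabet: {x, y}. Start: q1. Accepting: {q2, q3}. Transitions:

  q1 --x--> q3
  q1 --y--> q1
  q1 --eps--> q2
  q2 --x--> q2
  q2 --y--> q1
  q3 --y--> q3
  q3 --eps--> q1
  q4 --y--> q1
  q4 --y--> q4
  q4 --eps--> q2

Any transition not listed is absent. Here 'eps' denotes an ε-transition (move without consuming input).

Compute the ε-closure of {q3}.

{q1, q2, q3}

Begin with {q3}.
ε-move q3 → q1; add q1.
ε-move q1 → q2; add q2.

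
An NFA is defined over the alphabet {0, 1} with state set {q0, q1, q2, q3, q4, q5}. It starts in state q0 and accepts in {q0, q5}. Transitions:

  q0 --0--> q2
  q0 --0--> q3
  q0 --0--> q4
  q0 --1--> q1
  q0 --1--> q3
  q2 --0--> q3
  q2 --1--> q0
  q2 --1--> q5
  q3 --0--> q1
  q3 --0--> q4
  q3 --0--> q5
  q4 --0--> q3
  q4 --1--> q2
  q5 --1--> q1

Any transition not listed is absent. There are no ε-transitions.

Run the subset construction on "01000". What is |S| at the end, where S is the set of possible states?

4

Start in {q0}.
Read '0': q0→{q2, q3, q4}; now {q2, q3, q4}.
Read '1': q2→{q0, q5}, q3→∅, q4→{q2}; now {q0, q2, q5}.
Read '0': q0→{q2, q3, q4}, q2→{q3}, q5→∅; now {q2, q3, q4}.
Read '0': q2→{q3}, q3→{q1, q4, q5}, q4→{q3}; now {q1, q3, q4, q5}.
Read '0': q1→∅, q3→{q1, q4, q5}, q4→{q3}, q5→∅; now {q1, q3, q4, q5}.
That set has 4 states.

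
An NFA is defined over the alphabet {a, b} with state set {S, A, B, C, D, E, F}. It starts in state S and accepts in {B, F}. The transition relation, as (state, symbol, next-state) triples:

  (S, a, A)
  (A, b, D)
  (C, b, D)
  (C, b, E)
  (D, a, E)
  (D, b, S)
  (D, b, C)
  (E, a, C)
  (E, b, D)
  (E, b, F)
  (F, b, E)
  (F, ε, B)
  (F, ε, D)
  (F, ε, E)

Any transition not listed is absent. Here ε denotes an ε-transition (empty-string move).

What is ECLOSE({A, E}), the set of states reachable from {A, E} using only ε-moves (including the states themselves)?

Begin with {A, E}.
No ε-moves leave this set, so the closure equals the set itself.

{A, E}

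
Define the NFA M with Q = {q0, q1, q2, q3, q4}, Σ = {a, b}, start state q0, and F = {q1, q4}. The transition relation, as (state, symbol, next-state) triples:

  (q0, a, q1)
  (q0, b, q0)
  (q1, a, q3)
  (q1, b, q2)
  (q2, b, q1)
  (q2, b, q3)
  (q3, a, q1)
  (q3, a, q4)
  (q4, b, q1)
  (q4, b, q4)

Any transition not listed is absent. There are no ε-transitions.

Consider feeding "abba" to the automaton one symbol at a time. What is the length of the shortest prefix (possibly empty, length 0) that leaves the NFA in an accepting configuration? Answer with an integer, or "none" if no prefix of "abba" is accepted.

Start in {q0}.
Read 'a': q0→{q1}; now {q1}.
None of the earlier sets intersect F, but {q1} does.

1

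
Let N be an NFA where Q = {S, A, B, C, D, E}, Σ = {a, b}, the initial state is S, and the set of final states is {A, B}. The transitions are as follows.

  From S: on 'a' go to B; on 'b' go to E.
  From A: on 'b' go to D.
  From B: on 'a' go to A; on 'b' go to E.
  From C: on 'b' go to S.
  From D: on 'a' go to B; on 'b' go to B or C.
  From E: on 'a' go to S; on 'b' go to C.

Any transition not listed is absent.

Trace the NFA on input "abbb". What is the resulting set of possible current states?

Start in {S}.
Read 'a': S→{B}; now {B}.
Read 'b': B→{E}; now {E}.
Read 'b': E→{C}; now {C}.
Read 'b': C→{S}; now {S}.

{S}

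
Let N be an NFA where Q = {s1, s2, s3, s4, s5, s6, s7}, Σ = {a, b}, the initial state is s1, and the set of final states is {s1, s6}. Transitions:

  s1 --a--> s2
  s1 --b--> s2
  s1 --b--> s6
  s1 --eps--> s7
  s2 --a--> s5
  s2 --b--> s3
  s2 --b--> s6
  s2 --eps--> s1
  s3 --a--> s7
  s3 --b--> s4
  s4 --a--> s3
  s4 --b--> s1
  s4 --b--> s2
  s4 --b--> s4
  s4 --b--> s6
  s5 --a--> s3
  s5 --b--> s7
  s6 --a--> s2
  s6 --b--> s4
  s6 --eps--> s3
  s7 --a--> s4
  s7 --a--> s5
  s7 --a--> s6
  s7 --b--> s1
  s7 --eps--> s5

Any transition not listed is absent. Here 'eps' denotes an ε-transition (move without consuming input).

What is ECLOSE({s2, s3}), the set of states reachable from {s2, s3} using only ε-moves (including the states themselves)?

Begin with {s2, s3}.
ε-move s2 → s1; add s1.
ε-move s1 → s7; add s7.
ε-move s7 → s5; add s5.

{s1, s2, s3, s5, s7}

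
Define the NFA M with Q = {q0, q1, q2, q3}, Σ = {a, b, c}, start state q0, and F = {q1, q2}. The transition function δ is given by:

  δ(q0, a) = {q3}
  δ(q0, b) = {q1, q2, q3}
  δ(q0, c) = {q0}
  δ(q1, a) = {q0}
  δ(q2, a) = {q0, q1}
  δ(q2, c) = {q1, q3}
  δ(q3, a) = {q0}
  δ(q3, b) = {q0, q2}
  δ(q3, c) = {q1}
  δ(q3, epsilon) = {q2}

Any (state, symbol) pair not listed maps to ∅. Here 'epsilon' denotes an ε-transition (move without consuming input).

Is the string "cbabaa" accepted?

Start in {q0}.
Read 'c': q0→{q0}; now {q0}.
Read 'b': q0→{q1, q2, q3}; now {q1, q2, q3}.
Read 'a': q1→{q0}, q2→{q0, q1}, q3→{q0}; now {q0, q1}.
Read 'b': q0→{q1, q2, q3}, q1→∅; now {q1, q2, q3}.
Read 'a': q1→{q0}, q2→{q0, q1}, q3→{q0}; now {q0, q1}.
Read 'a': q0→{q3}, q1→{q0}; union {q0, q3}; ε-closure = {q0, q2, q3}.
The final set {q0, q2, q3} contains the accepting state q2.

Yes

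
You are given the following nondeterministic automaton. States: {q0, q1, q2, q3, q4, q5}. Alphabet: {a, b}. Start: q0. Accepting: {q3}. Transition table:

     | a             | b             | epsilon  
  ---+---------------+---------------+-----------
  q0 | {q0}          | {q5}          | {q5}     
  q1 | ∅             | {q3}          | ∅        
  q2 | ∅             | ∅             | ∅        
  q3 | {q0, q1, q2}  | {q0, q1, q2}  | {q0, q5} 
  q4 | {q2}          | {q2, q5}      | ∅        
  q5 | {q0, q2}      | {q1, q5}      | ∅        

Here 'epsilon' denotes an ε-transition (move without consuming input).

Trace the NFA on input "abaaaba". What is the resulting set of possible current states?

{q0, q2, q5}

Start: ε-closure({q0}) = {q0, q5}.
Read 'a': {q0, q5} → {q0, q2, q5}.
Read 'b': {q0, q2, q5} → {q1, q5}.
Read 'a': {q1, q5} → {q0, q2, q5}.
Read 'a': {q0, q2, q5} → {q0, q2, q5}.
Read 'a': {q0, q2, q5} → {q0, q2, q5}.
Read 'b': {q0, q2, q5} → {q1, q5}.
Read 'a': {q1, q5} → {q0, q2, q5}.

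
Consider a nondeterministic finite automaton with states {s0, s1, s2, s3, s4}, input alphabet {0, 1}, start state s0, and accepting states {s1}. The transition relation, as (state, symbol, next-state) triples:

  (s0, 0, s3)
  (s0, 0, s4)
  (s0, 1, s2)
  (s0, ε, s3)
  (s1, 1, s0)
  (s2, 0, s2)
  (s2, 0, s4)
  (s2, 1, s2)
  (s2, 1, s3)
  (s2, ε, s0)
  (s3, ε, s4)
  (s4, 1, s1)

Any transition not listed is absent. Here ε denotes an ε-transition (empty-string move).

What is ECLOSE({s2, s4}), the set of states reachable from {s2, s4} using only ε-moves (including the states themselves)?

Begin with {s2, s4}.
ε-move s2 → s0; add s0.
ε-move s0 → s3; add s3.

{s0, s2, s3, s4}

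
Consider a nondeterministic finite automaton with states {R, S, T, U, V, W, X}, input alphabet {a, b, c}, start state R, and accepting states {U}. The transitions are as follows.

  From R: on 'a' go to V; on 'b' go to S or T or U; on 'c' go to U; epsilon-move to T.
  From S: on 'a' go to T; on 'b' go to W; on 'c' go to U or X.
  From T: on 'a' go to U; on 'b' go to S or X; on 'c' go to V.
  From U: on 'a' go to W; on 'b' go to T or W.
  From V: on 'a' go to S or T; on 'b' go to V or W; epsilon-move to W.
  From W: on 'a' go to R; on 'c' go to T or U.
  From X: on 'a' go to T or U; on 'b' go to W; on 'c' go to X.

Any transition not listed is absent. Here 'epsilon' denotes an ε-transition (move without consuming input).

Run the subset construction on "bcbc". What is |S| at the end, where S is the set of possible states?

4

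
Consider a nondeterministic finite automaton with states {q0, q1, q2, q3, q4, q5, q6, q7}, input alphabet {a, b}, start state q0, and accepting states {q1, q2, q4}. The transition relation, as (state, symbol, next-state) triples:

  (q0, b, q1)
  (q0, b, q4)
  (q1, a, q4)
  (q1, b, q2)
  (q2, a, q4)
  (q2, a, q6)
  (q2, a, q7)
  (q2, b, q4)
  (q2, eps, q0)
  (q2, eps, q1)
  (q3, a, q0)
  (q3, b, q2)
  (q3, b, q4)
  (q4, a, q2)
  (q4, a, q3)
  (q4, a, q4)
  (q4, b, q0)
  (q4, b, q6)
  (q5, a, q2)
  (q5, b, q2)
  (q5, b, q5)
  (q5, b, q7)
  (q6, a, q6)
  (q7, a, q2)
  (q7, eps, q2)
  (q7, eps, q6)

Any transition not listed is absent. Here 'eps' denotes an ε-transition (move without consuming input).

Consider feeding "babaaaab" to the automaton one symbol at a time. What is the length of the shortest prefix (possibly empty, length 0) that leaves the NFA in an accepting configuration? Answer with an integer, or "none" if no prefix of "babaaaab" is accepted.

1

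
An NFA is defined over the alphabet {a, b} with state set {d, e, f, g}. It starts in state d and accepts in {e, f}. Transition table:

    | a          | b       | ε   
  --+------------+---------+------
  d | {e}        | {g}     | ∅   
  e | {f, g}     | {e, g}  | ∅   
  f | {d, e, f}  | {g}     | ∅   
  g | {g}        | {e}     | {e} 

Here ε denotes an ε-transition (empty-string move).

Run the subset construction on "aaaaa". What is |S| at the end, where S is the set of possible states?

4

Start in {d}.
Read 'a': d→{e}; now {e}.
Read 'a': e→{f, g}; union {f, g}; ε-closure = {e, f, g}.
Read 'a': e→{f, g}, f→{d, e, f}, g→{g}; now {d, e, f, g}.
Read 'a': d→{e}, e→{f, g}, f→{d, e, f}, g→{g}; now {d, e, f, g}.
Read 'a': d→{e}, e→{f, g}, f→{d, e, f}, g→{g}; now {d, e, f, g}.
That set has 4 states.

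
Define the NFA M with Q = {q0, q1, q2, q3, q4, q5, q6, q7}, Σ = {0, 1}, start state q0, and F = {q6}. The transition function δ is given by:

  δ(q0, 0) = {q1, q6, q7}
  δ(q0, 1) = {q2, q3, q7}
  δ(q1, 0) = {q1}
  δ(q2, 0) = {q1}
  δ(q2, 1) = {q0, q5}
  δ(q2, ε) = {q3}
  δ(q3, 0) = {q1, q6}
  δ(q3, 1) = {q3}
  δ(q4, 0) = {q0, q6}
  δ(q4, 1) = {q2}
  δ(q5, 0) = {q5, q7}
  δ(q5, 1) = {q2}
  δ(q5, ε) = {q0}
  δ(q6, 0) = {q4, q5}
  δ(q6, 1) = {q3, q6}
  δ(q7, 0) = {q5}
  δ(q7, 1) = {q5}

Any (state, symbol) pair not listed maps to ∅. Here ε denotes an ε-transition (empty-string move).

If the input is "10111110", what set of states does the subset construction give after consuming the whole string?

Start in {q0}.
Read '1': q0→{q2, q3, q7}; now {q2, q3, q7}.
Read '0': q2→{q1}, q3→{q1, q6}, q7→{q5}; union {q1, q5, q6}; ε-closure = {q0, q1, q5, q6}.
Read '1': q0→{q2, q3, q7}, q1→∅, q5→{q2}, q6→{q3, q6}; now {q2, q3, q6, q7}.
Read '1': q2→{q0, q5}, q3→{q3}, q6→{q3, q6}, q7→{q5}; now {q0, q3, q5, q6}.
Read '1': q0→{q2, q3, q7}, q3→{q3}, q5→{q2}, q6→{q3, q6}; now {q2, q3, q6, q7}.
Read '1': q2→{q0, q5}, q3→{q3}, q6→{q3, q6}, q7→{q5}; now {q0, q3, q5, q6}.
Read '1': q0→{q2, q3, q7}, q3→{q3}, q5→{q2}, q6→{q3, q6}; now {q2, q3, q6, q7}.
Read '0': q2→{q1}, q3→{q1, q6}, q6→{q4, q5}, q7→{q5}; union {q1, q4, q5, q6}; ε-closure = {q0, q1, q4, q5, q6}.

{q0, q1, q4, q5, q6}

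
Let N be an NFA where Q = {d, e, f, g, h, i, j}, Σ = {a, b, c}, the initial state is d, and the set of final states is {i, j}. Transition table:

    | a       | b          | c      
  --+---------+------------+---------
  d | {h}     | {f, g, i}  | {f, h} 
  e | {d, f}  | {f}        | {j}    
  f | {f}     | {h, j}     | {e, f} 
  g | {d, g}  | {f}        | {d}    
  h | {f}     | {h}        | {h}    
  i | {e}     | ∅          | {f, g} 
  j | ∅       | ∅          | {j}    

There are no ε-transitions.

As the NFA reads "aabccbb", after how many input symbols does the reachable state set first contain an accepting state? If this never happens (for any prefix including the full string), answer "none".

3

Start in {d}.
Read 'a': {d} → {h}.
Read 'a': {h} → {f}.
Read 'b': {f} → {h, j}.
None of the earlier sets intersect F, but {h, j} does.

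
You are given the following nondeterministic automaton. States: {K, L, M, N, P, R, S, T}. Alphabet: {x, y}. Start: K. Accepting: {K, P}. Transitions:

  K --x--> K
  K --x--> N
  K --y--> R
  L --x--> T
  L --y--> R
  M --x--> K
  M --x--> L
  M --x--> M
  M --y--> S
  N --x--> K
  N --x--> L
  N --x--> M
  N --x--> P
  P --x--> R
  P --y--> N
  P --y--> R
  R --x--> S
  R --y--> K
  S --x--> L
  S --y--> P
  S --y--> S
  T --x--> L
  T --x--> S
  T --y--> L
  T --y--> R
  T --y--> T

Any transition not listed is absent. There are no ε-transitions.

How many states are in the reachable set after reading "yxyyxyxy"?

5

Start in {K}.
Read 'y': K→{R}; now {R}.
Read 'x': R→{S}; now {S}.
Read 'y': S→{P, S}; now {P, S}.
Read 'y': P→{N, R}, S→{P, S}; now {N, P, R, S}.
Read 'x': N→{K, L, M, P}, P→{R}, R→{S}, S→{L}; now {K, L, M, P, R, S}.
Read 'y': K→{R}, L→{R}, M→{S}, P→{N, R}, R→{K}, S→{P, S}; now {K, N, P, R, S}.
Read 'x': K→{K, N}, N→{K, L, M, P}, P→{R}, R→{S}, S→{L}; now {K, L, M, N, P, R, S}.
Read 'y': K→{R}, L→{R}, M→{S}, N→∅, P→{N, R}, R→{K}, S→{P, S}; now {K, N, P, R, S}.
That set has 5 states.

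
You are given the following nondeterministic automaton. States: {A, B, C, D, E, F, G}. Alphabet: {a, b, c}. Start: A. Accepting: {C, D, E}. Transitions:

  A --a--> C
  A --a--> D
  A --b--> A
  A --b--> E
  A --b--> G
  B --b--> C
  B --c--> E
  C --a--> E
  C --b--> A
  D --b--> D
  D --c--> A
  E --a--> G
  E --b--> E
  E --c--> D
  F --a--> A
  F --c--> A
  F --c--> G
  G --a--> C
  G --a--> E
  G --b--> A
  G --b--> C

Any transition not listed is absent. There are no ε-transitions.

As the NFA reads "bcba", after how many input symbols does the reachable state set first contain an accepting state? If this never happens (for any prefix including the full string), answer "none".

1

Start in {A}.
Read 'b': {A} → {A, E, G}.
None of the earlier sets intersect F, but {A, E, G} does.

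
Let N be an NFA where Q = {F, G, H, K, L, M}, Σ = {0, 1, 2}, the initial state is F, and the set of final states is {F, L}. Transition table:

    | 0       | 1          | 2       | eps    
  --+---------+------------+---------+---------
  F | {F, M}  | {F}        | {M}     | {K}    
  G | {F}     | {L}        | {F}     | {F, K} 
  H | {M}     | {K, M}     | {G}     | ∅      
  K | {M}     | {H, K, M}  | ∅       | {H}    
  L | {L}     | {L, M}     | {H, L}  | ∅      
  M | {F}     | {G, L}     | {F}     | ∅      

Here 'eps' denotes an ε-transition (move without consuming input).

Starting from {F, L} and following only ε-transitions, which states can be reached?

{F, H, K, L}

Begin with {F, L}.
ε-move F → K; add K.
ε-move K → H; add H.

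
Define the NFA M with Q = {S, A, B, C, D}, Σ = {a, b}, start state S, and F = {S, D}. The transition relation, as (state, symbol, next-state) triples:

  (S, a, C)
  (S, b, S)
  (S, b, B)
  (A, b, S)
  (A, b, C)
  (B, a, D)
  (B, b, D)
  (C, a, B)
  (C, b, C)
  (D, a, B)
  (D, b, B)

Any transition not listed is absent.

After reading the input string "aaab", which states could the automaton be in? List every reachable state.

Start in {S}.
Read 'a': {S} → {C}.
Read 'a': {C} → {B}.
Read 'a': {B} → {D}.
Read 'b': {D} → {B}.

{B}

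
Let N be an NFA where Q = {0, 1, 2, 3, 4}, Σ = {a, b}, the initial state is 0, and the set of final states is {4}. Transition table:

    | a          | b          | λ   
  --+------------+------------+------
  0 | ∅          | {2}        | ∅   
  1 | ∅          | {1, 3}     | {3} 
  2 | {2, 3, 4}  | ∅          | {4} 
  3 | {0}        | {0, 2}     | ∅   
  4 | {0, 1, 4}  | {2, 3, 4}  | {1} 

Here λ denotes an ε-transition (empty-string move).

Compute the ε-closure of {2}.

{1, 2, 3, 4}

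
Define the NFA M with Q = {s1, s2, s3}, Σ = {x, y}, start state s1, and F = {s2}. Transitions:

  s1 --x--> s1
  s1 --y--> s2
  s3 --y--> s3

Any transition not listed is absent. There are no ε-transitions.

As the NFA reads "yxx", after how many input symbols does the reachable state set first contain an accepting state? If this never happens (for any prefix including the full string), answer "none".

1

Start in {s1}.
Read 'y': s1→{s2}; now {s2}.
None of the earlier sets intersect F, but {s2} does.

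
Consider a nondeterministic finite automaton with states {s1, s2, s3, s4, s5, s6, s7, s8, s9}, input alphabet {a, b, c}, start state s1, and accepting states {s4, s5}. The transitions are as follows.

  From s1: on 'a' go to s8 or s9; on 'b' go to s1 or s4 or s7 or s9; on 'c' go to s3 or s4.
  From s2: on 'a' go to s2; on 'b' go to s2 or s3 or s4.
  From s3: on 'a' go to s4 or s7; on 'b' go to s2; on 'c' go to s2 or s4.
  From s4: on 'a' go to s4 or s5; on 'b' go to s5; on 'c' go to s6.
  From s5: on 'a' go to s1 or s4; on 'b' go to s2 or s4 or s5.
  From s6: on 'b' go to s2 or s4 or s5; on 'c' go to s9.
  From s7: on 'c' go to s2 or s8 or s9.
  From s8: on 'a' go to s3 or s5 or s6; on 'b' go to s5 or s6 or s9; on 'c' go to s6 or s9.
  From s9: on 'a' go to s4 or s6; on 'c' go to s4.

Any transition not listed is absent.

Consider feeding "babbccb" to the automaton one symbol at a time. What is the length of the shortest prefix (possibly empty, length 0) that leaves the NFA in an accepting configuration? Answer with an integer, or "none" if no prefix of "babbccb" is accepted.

Start in {s1}.
Read 'b': {s1} → {s1, s4, s7, s9}.
None of the earlier sets intersect F, but {s1, s4, s7, s9} does.

1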